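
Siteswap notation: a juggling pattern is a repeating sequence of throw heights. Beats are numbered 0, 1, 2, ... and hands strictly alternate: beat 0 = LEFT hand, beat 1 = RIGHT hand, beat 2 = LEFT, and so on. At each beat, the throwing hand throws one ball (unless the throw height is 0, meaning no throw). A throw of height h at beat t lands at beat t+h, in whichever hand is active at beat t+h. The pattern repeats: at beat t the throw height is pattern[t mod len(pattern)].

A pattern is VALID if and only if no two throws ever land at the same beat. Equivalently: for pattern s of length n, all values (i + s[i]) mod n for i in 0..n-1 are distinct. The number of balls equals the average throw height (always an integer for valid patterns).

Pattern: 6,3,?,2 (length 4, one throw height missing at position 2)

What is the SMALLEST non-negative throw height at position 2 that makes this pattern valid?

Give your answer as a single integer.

i=0: (0 + 6) mod 4 = 2
i=1: (1 + 3) mod 4 = 0
i=2: s[i]=? (unknown)
i=3: (3 + 2) mod 4 = 1
Known residues: [0, 1, 2]; need a permutation of 0..3, so missing residue r = 3
Need (2 + s) mod 4 = 3; smallest s = (3 - 2) mod 4 = 1

Answer: 1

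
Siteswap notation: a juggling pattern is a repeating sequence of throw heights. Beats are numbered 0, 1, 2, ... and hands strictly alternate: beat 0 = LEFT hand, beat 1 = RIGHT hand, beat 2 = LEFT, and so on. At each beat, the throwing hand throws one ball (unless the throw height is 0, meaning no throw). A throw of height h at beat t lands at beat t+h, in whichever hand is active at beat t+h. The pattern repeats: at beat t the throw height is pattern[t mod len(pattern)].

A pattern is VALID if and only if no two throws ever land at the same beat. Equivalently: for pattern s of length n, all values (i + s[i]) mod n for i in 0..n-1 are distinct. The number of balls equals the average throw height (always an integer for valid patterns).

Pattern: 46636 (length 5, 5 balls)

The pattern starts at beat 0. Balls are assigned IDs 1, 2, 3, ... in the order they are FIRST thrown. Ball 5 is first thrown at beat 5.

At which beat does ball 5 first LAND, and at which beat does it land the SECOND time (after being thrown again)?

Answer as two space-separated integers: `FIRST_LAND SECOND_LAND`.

Answer: 9 15

Derivation:
Beat 0 (L): throw ball1 h=4 -> lands@4:L; in-air after throw: [b1@4:L]
Beat 1 (R): throw ball2 h=6 -> lands@7:R; in-air after throw: [b1@4:L b2@7:R]
Beat 2 (L): throw ball3 h=6 -> lands@8:L; in-air after throw: [b1@4:L b2@7:R b3@8:L]
Beat 3 (R): throw ball4 h=3 -> lands@6:L; in-air after throw: [b1@4:L b4@6:L b2@7:R b3@8:L]
Beat 4 (L): throw ball1 h=6 -> lands@10:L; in-air after throw: [b4@6:L b2@7:R b3@8:L b1@10:L]
Beat 5 (R): throw ball5 h=4 -> lands@9:R; in-air after throw: [b4@6:L b2@7:R b3@8:L b5@9:R b1@10:L]
Beat 6 (L): throw ball4 h=6 -> lands@12:L; in-air after throw: [b2@7:R b3@8:L b5@9:R b1@10:L b4@12:L]
Beat 7 (R): throw ball2 h=6 -> lands@13:R; in-air after throw: [b3@8:L b5@9:R b1@10:L b4@12:L b2@13:R]
Beat 8 (L): throw ball3 h=3 -> lands@11:R; in-air after throw: [b5@9:R b1@10:L b3@11:R b4@12:L b2@13:R]
Beat 9 (R): throw ball5 h=6 -> lands@15:R; in-air after throw: [b1@10:L b3@11:R b4@12:L b2@13:R b5@15:R]
Beat 10 (L): throw ball1 h=4 -> lands@14:L; in-air after throw: [b3@11:R b4@12:L b2@13:R b1@14:L b5@15:R]
Beat 11 (R): throw ball3 h=6 -> lands@17:R; in-air after throw: [b4@12:L b2@13:R b1@14:L b5@15:R b3@17:R]
Beat 12 (L): throw ball4 h=6 -> lands@18:L; in-air after throw: [b2@13:R b1@14:L b5@15:R b3@17:R b4@18:L]
Beat 13 (R): throw ball2 h=3 -> lands@16:L; in-air after throw: [b1@14:L b5@15:R b2@16:L b3@17:R b4@18:L]
Ball 5: thrown@5 h=4 -> first land @9; rethrown@9 h=6 -> second land @15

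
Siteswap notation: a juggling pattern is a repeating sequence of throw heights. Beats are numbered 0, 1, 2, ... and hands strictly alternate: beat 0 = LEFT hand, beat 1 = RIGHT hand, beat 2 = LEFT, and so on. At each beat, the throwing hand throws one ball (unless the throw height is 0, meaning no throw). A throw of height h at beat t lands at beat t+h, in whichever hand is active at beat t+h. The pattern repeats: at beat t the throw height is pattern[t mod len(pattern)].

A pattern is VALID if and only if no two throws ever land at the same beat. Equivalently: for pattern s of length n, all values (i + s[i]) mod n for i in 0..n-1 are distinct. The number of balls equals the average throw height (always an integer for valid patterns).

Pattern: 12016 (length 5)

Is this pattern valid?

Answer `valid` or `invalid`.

Answer: valid

Derivation:
i=0: (i + s[i]) mod n = (0 + 1) mod 5 = 1
i=1: (i + s[i]) mod n = (1 + 2) mod 5 = 3
i=2: (i + s[i]) mod n = (2 + 0) mod 5 = 2
i=3: (i + s[i]) mod n = (3 + 1) mod 5 = 4
i=4: (i + s[i]) mod n = (4 + 6) mod 5 = 0
Residues: [1, 3, 2, 4, 0], distinct: True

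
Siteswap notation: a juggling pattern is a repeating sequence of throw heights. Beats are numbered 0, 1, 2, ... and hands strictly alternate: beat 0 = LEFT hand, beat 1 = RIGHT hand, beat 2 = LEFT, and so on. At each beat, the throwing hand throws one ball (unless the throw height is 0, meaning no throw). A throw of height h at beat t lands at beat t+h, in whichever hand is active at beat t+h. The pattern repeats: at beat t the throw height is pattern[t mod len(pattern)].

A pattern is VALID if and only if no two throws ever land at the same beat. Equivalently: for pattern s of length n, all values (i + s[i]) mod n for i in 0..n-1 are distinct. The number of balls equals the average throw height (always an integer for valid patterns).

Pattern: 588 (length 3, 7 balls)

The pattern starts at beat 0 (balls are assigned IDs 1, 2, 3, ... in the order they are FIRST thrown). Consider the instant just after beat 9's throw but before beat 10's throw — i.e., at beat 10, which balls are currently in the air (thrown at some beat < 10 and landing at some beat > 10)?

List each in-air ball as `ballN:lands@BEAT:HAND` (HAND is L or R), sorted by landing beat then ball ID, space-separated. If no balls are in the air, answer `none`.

Beat 0 (L): throw ball1 h=5 -> lands@5:R; in-air after throw: [b1@5:R]
Beat 1 (R): throw ball2 h=8 -> lands@9:R; in-air after throw: [b1@5:R b2@9:R]
Beat 2 (L): throw ball3 h=8 -> lands@10:L; in-air after throw: [b1@5:R b2@9:R b3@10:L]
Beat 3 (R): throw ball4 h=5 -> lands@8:L; in-air after throw: [b1@5:R b4@8:L b2@9:R b3@10:L]
Beat 4 (L): throw ball5 h=8 -> lands@12:L; in-air after throw: [b1@5:R b4@8:L b2@9:R b3@10:L b5@12:L]
Beat 5 (R): throw ball1 h=8 -> lands@13:R; in-air after throw: [b4@8:L b2@9:R b3@10:L b5@12:L b1@13:R]
Beat 6 (L): throw ball6 h=5 -> lands@11:R; in-air after throw: [b4@8:L b2@9:R b3@10:L b6@11:R b5@12:L b1@13:R]
Beat 7 (R): throw ball7 h=8 -> lands@15:R; in-air after throw: [b4@8:L b2@9:R b3@10:L b6@11:R b5@12:L b1@13:R b7@15:R]
Beat 8 (L): throw ball4 h=8 -> lands@16:L; in-air after throw: [b2@9:R b3@10:L b6@11:R b5@12:L b1@13:R b7@15:R b4@16:L]
Beat 9 (R): throw ball2 h=5 -> lands@14:L; in-air after throw: [b3@10:L b6@11:R b5@12:L b1@13:R b2@14:L b7@15:R b4@16:L]
Beat 10 (L): throw ball3 h=8 -> lands@18:L; in-air after throw: [b6@11:R b5@12:L b1@13:R b2@14:L b7@15:R b4@16:L b3@18:L]

Answer: ball6:lands@11:R ball5:lands@12:L ball1:lands@13:R ball2:lands@14:L ball7:lands@15:R ball4:lands@16:L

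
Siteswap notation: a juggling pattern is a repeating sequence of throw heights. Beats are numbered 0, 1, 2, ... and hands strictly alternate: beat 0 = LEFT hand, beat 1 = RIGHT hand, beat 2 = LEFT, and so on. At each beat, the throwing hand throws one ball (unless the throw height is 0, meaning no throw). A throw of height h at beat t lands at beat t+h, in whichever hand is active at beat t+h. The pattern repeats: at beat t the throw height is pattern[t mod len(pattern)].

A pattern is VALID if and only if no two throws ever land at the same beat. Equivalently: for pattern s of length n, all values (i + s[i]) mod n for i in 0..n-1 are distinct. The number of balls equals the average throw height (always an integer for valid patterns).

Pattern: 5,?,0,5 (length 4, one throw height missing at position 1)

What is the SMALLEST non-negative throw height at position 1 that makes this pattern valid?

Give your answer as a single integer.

Answer: 2

Derivation:
i=0: (0 + 5) mod 4 = 1
i=1: s[i]=? (unknown)
i=2: (2 + 0) mod 4 = 2
i=3: (3 + 5) mod 4 = 0
Known residues: [0, 1, 2]; need a permutation of 0..3, so missing residue r = 3
Need (1 + s) mod 4 = 3; smallest s = (3 - 1) mod 4 = 2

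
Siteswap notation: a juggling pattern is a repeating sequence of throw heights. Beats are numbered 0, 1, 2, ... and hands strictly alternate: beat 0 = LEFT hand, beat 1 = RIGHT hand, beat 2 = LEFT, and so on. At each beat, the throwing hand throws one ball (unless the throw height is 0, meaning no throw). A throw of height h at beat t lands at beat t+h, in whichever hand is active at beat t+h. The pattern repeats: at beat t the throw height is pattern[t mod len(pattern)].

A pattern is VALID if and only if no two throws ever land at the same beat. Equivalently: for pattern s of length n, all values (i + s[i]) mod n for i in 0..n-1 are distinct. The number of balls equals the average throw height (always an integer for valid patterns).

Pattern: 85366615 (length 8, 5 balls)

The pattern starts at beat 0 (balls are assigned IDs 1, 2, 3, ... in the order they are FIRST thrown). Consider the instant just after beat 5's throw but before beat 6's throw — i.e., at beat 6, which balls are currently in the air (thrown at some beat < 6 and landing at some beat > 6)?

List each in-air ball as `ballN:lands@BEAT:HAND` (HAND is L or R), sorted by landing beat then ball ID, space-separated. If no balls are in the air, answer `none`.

Answer: ball1:lands@8:L ball4:lands@9:R ball5:lands@10:L ball3:lands@11:R

Derivation:
Beat 0 (L): throw ball1 h=8 -> lands@8:L; in-air after throw: [b1@8:L]
Beat 1 (R): throw ball2 h=5 -> lands@6:L; in-air after throw: [b2@6:L b1@8:L]
Beat 2 (L): throw ball3 h=3 -> lands@5:R; in-air after throw: [b3@5:R b2@6:L b1@8:L]
Beat 3 (R): throw ball4 h=6 -> lands@9:R; in-air after throw: [b3@5:R b2@6:L b1@8:L b4@9:R]
Beat 4 (L): throw ball5 h=6 -> lands@10:L; in-air after throw: [b3@5:R b2@6:L b1@8:L b4@9:R b5@10:L]
Beat 5 (R): throw ball3 h=6 -> lands@11:R; in-air after throw: [b2@6:L b1@8:L b4@9:R b5@10:L b3@11:R]
Beat 6 (L): throw ball2 h=1 -> lands@7:R; in-air after throw: [b2@7:R b1@8:L b4@9:R b5@10:L b3@11:R]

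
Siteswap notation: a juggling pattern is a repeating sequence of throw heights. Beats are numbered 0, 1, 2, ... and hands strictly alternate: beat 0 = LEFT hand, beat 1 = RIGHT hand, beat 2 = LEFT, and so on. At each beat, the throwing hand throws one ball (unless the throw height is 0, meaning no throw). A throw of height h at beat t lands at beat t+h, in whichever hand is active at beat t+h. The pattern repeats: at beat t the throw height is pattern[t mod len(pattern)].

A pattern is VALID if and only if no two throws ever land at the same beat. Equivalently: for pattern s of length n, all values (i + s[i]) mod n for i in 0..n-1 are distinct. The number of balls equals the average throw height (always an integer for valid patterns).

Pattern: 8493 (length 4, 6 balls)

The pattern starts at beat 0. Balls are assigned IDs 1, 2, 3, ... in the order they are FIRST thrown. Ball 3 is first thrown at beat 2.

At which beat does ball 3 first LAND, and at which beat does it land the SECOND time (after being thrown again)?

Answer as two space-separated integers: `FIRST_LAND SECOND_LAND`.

Answer: 11 14

Derivation:
Beat 0 (L): throw ball1 h=8 -> lands@8:L; in-air after throw: [b1@8:L]
Beat 1 (R): throw ball2 h=4 -> lands@5:R; in-air after throw: [b2@5:R b1@8:L]
Beat 2 (L): throw ball3 h=9 -> lands@11:R; in-air after throw: [b2@5:R b1@8:L b3@11:R]
Beat 3 (R): throw ball4 h=3 -> lands@6:L; in-air after throw: [b2@5:R b4@6:L b1@8:L b3@11:R]
Beat 4 (L): throw ball5 h=8 -> lands@12:L; in-air after throw: [b2@5:R b4@6:L b1@8:L b3@11:R b5@12:L]
Beat 5 (R): throw ball2 h=4 -> lands@9:R; in-air after throw: [b4@6:L b1@8:L b2@9:R b3@11:R b5@12:L]
Beat 6 (L): throw ball4 h=9 -> lands@15:R; in-air after throw: [b1@8:L b2@9:R b3@11:R b5@12:L b4@15:R]
Beat 7 (R): throw ball6 h=3 -> lands@10:L; in-air after throw: [b1@8:L b2@9:R b6@10:L b3@11:R b5@12:L b4@15:R]
Beat 8 (L): throw ball1 h=8 -> lands@16:L; in-air after throw: [b2@9:R b6@10:L b3@11:R b5@12:L b4@15:R b1@16:L]
Beat 9 (R): throw ball2 h=4 -> lands@13:R; in-air after throw: [b6@10:L b3@11:R b5@12:L b2@13:R b4@15:R b1@16:L]
Beat 10 (L): throw ball6 h=9 -> lands@19:R; in-air after throw: [b3@11:R b5@12:L b2@13:R b4@15:R b1@16:L b6@19:R]
Beat 11 (R): throw ball3 h=3 -> lands@14:L; in-air after throw: [b5@12:L b2@13:R b3@14:L b4@15:R b1@16:L b6@19:R]
Beat 12 (L): throw ball5 h=8 -> lands@20:L; in-air after throw: [b2@13:R b3@14:L b4@15:R b1@16:L b6@19:R b5@20:L]
Beat 13 (R): throw ball2 h=4 -> lands@17:R; in-air after throw: [b3@14:L b4@15:R b1@16:L b2@17:R b6@19:R b5@20:L]
Ball 3: thrown@2 h=9 -> first land @11; rethrown@11 h=3 -> second land @14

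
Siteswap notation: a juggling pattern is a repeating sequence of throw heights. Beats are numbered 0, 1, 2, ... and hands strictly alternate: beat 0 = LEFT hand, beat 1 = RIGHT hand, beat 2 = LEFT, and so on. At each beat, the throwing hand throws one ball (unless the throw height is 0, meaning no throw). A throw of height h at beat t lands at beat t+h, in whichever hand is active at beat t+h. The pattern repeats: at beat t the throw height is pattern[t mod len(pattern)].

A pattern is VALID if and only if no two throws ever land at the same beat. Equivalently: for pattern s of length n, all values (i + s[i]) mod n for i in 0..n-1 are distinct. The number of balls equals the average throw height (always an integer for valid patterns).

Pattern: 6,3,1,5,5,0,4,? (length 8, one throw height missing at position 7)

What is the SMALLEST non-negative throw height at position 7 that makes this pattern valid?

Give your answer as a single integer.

i=0: (0 + 6) mod 8 = 6
i=1: (1 + 3) mod 8 = 4
i=2: (2 + 1) mod 8 = 3
i=3: (3 + 5) mod 8 = 0
i=4: (4 + 5) mod 8 = 1
i=5: (5 + 0) mod 8 = 5
i=6: (6 + 4) mod 8 = 2
i=7: s[i]=? (unknown)
Known residues: [0, 1, 2, 3, 4, 5, 6]; need a permutation of 0..7, so missing residue r = 7
Need (7 + s) mod 8 = 7; smallest s = (7 - 7) mod 8 = 0

Answer: 0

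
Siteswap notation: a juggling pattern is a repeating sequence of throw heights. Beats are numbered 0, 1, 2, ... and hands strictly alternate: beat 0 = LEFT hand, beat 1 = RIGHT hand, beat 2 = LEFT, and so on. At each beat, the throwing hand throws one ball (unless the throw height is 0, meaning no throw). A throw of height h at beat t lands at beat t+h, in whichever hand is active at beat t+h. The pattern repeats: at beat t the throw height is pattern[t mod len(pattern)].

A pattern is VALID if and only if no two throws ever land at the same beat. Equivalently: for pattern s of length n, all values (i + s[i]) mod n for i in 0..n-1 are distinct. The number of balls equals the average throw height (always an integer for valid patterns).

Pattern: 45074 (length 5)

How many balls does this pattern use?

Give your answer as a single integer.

Pattern = [4, 5, 0, 7, 4], length n = 5
  position 0: throw height = 4, running sum = 4
  position 1: throw height = 5, running sum = 9
  position 2: throw height = 0, running sum = 9
  position 3: throw height = 7, running sum = 16
  position 4: throw height = 4, running sum = 20
Total sum = 20; balls = sum / n = 20 / 5 = 4

Answer: 4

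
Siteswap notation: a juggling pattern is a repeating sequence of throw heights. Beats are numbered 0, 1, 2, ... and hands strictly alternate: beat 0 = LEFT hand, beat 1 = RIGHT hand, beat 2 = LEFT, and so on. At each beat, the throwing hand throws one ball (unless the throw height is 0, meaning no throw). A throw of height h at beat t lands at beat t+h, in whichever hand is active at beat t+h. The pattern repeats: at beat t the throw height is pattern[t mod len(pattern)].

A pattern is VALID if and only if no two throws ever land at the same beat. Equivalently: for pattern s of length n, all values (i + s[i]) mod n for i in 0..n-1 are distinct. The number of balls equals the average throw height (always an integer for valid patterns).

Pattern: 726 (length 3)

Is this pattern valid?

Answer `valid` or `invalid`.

Answer: valid

Derivation:
i=0: (i + s[i]) mod n = (0 + 7) mod 3 = 1
i=1: (i + s[i]) mod n = (1 + 2) mod 3 = 0
i=2: (i + s[i]) mod n = (2 + 6) mod 3 = 2
Residues: [1, 0, 2], distinct: True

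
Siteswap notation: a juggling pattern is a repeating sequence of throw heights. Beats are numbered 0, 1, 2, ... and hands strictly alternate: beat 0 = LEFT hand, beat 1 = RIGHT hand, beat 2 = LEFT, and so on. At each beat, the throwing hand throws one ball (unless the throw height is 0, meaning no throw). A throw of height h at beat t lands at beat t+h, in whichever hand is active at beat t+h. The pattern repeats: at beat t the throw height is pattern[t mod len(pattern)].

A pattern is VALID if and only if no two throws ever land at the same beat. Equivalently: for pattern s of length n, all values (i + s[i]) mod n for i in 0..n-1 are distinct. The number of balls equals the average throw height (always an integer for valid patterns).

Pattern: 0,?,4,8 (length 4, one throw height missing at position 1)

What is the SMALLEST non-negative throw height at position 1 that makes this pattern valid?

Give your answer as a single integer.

Answer: 0

Derivation:
i=0: (0 + 0) mod 4 = 0
i=1: s[i]=? (unknown)
i=2: (2 + 4) mod 4 = 2
i=3: (3 + 8) mod 4 = 3
Known residues: [0, 2, 3]; need a permutation of 0..3, so missing residue r = 1
Need (1 + s) mod 4 = 1; smallest s = (1 - 1) mod 4 = 0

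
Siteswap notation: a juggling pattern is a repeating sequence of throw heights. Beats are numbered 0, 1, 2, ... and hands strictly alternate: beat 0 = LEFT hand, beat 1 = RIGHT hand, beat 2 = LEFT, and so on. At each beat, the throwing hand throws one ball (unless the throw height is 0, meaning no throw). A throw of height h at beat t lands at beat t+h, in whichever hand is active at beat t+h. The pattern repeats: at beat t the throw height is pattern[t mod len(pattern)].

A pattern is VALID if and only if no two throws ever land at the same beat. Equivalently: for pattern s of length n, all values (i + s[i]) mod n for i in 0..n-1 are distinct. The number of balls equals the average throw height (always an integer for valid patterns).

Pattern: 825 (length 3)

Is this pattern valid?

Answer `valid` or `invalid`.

Answer: valid

Derivation:
i=0: (i + s[i]) mod n = (0 + 8) mod 3 = 2
i=1: (i + s[i]) mod n = (1 + 2) mod 3 = 0
i=2: (i + s[i]) mod n = (2 + 5) mod 3 = 1
Residues: [2, 0, 1], distinct: True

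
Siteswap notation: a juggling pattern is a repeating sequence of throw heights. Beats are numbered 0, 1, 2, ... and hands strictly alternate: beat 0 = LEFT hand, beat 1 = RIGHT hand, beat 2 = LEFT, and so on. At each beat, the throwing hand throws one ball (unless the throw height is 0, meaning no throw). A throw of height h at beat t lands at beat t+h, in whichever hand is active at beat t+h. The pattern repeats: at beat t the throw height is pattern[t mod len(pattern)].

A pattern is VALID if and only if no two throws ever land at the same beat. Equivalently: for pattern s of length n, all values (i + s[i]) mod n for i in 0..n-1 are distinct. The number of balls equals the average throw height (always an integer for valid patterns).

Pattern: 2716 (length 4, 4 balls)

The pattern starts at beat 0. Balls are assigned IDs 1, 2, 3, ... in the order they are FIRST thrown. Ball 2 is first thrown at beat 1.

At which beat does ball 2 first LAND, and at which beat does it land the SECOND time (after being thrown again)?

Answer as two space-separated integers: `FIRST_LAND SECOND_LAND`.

Answer: 8 10

Derivation:
Beat 0 (L): throw ball1 h=2 -> lands@2:L; in-air after throw: [b1@2:L]
Beat 1 (R): throw ball2 h=7 -> lands@8:L; in-air after throw: [b1@2:L b2@8:L]
Beat 2 (L): throw ball1 h=1 -> lands@3:R; in-air after throw: [b1@3:R b2@8:L]
Beat 3 (R): throw ball1 h=6 -> lands@9:R; in-air after throw: [b2@8:L b1@9:R]
Beat 4 (L): throw ball3 h=2 -> lands@6:L; in-air after throw: [b3@6:L b2@8:L b1@9:R]
Beat 5 (R): throw ball4 h=7 -> lands@12:L; in-air after throw: [b3@6:L b2@8:L b1@9:R b4@12:L]
Beat 6 (L): throw ball3 h=1 -> lands@7:R; in-air after throw: [b3@7:R b2@8:L b1@9:R b4@12:L]
Beat 7 (R): throw ball3 h=6 -> lands@13:R; in-air after throw: [b2@8:L b1@9:R b4@12:L b3@13:R]
Beat 8 (L): throw ball2 h=2 -> lands@10:L; in-air after throw: [b1@9:R b2@10:L b4@12:L b3@13:R]
Beat 9 (R): throw ball1 h=7 -> lands@16:L; in-air after throw: [b2@10:L b4@12:L b3@13:R b1@16:L]
Beat 10 (L): throw ball2 h=1 -> lands@11:R; in-air after throw: [b2@11:R b4@12:L b3@13:R b1@16:L]
Ball 2: thrown@1 h=7 -> first land @8; rethrown@8 h=2 -> second land @10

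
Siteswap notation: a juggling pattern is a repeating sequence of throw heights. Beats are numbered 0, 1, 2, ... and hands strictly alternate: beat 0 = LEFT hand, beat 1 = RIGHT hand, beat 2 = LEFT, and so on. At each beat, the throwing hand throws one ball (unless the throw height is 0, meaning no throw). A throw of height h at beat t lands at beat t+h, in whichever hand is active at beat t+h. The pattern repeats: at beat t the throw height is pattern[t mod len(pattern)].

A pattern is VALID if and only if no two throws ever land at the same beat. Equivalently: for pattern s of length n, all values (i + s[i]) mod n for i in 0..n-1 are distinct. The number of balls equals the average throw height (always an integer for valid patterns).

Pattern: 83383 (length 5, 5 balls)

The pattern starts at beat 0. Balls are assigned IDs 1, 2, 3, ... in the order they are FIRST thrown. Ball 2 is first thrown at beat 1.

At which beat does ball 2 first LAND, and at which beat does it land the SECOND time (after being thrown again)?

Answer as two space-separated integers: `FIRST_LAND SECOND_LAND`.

Beat 0 (L): throw ball1 h=8 -> lands@8:L; in-air after throw: [b1@8:L]
Beat 1 (R): throw ball2 h=3 -> lands@4:L; in-air after throw: [b2@4:L b1@8:L]
Beat 2 (L): throw ball3 h=3 -> lands@5:R; in-air after throw: [b2@4:L b3@5:R b1@8:L]
Beat 3 (R): throw ball4 h=8 -> lands@11:R; in-air after throw: [b2@4:L b3@5:R b1@8:L b4@11:R]
Beat 4 (L): throw ball2 h=3 -> lands@7:R; in-air after throw: [b3@5:R b2@7:R b1@8:L b4@11:R]
Beat 5 (R): throw ball3 h=8 -> lands@13:R; in-air after throw: [b2@7:R b1@8:L b4@11:R b3@13:R]
Beat 6 (L): throw ball5 h=3 -> lands@9:R; in-air after throw: [b2@7:R b1@8:L b5@9:R b4@11:R b3@13:R]
Beat 7 (R): throw ball2 h=3 -> lands@10:L; in-air after throw: [b1@8:L b5@9:R b2@10:L b4@11:R b3@13:R]
Ball 2: thrown@1 h=3 -> first land @4; rethrown@4 h=3 -> second land @7

Answer: 4 7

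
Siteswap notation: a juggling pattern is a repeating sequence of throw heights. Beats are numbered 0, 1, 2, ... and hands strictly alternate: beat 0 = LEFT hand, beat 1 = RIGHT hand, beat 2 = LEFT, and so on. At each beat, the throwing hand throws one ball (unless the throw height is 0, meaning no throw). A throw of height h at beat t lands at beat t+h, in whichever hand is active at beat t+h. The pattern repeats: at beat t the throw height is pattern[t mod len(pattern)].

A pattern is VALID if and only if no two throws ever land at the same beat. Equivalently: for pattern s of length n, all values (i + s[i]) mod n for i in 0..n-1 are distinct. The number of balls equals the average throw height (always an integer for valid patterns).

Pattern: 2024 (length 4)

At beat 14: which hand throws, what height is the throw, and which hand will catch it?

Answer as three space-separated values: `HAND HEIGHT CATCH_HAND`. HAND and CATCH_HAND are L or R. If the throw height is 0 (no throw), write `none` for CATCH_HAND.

Answer: L 2 L

Derivation:
Beat 14: 14 mod 2 = 0, so hand = L
Throw height = pattern[14 mod 4] = pattern[2] = 2
Lands at beat 14+2=16, 16 mod 2 = 0, so catch hand = L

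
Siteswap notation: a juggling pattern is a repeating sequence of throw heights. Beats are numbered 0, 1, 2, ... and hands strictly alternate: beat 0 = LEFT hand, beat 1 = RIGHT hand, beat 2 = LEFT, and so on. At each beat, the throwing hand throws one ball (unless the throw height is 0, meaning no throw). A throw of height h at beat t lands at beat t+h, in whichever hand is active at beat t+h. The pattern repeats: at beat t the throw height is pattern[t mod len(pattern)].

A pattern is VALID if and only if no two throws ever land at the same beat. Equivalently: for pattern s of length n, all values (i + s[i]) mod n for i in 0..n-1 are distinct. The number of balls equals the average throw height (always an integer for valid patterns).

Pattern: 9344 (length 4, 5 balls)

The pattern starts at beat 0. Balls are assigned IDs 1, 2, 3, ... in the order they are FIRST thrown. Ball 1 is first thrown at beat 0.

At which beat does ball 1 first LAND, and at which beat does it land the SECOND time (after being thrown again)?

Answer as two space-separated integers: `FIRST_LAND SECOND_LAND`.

Answer: 9 12

Derivation:
Beat 0 (L): throw ball1 h=9 -> lands@9:R; in-air after throw: [b1@9:R]
Beat 1 (R): throw ball2 h=3 -> lands@4:L; in-air after throw: [b2@4:L b1@9:R]
Beat 2 (L): throw ball3 h=4 -> lands@6:L; in-air after throw: [b2@4:L b3@6:L b1@9:R]
Beat 3 (R): throw ball4 h=4 -> lands@7:R; in-air after throw: [b2@4:L b3@6:L b4@7:R b1@9:R]
Beat 4 (L): throw ball2 h=9 -> lands@13:R; in-air after throw: [b3@6:L b4@7:R b1@9:R b2@13:R]
Beat 5 (R): throw ball5 h=3 -> lands@8:L; in-air after throw: [b3@6:L b4@7:R b5@8:L b1@9:R b2@13:R]
Beat 6 (L): throw ball3 h=4 -> lands@10:L; in-air after throw: [b4@7:R b5@8:L b1@9:R b3@10:L b2@13:R]
Beat 7 (R): throw ball4 h=4 -> lands@11:R; in-air after throw: [b5@8:L b1@9:R b3@10:L b4@11:R b2@13:R]
Beat 8 (L): throw ball5 h=9 -> lands@17:R; in-air after throw: [b1@9:R b3@10:L b4@11:R b2@13:R b5@17:R]
Beat 9 (R): throw ball1 h=3 -> lands@12:L; in-air after throw: [b3@10:L b4@11:R b1@12:L b2@13:R b5@17:R]
Beat 10 (L): throw ball3 h=4 -> lands@14:L; in-air after throw: [b4@11:R b1@12:L b2@13:R b3@14:L b5@17:R]
Beat 11 (R): throw ball4 h=4 -> lands@15:R; in-air after throw: [b1@12:L b2@13:R b3@14:L b4@15:R b5@17:R]
Beat 12 (L): throw ball1 h=9 -> lands@21:R; in-air after throw: [b2@13:R b3@14:L b4@15:R b5@17:R b1@21:R]
Ball 1: thrown@0 h=9 -> first land @9; rethrown@9 h=3 -> second land @12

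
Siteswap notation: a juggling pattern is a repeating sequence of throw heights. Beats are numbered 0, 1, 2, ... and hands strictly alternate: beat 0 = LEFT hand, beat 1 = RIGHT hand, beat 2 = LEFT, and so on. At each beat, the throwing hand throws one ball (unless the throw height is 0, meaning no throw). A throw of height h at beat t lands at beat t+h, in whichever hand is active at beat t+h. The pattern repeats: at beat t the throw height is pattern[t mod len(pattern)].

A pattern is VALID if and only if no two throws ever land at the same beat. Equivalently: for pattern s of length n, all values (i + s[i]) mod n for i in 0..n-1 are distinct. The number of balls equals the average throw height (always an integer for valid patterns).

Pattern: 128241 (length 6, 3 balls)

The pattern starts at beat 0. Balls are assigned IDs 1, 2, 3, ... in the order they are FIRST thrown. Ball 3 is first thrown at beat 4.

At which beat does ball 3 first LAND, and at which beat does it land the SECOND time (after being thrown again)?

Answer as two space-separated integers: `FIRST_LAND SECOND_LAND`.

Beat 0 (L): throw ball1 h=1 -> lands@1:R; in-air after throw: [b1@1:R]
Beat 1 (R): throw ball1 h=2 -> lands@3:R; in-air after throw: [b1@3:R]
Beat 2 (L): throw ball2 h=8 -> lands@10:L; in-air after throw: [b1@3:R b2@10:L]
Beat 3 (R): throw ball1 h=2 -> lands@5:R; in-air after throw: [b1@5:R b2@10:L]
Beat 4 (L): throw ball3 h=4 -> lands@8:L; in-air after throw: [b1@5:R b3@8:L b2@10:L]
Beat 5 (R): throw ball1 h=1 -> lands@6:L; in-air after throw: [b1@6:L b3@8:L b2@10:L]
Beat 6 (L): throw ball1 h=1 -> lands@7:R; in-air after throw: [b1@7:R b3@8:L b2@10:L]
Beat 7 (R): throw ball1 h=2 -> lands@9:R; in-air after throw: [b3@8:L b1@9:R b2@10:L]
Beat 8 (L): throw ball3 h=8 -> lands@16:L; in-air after throw: [b1@9:R b2@10:L b3@16:L]
Beat 9 (R): throw ball1 h=2 -> lands@11:R; in-air after throw: [b2@10:L b1@11:R b3@16:L]
Beat 10 (L): throw ball2 h=4 -> lands@14:L; in-air after throw: [b1@11:R b2@14:L b3@16:L]
Beat 11 (R): throw ball1 h=1 -> lands@12:L; in-air after throw: [b1@12:L b2@14:L b3@16:L]
Beat 12 (L): throw ball1 h=1 -> lands@13:R; in-air after throw: [b1@13:R b2@14:L b3@16:L]
Beat 13 (R): throw ball1 h=2 -> lands@15:R; in-air after throw: [b2@14:L b1@15:R b3@16:L]
Beat 14 (L): throw ball2 h=8 -> lands@22:L; in-air after throw: [b1@15:R b3@16:L b2@22:L]
Beat 15 (R): throw ball1 h=2 -> lands@17:R; in-air after throw: [b3@16:L b1@17:R b2@22:L]
Beat 16 (L): throw ball3 h=4 -> lands@20:L; in-air after throw: [b1@17:R b3@20:L b2@22:L]
Ball 3: thrown@4 h=4 -> first land @8; rethrown@8 h=8 -> second land @16

Answer: 8 16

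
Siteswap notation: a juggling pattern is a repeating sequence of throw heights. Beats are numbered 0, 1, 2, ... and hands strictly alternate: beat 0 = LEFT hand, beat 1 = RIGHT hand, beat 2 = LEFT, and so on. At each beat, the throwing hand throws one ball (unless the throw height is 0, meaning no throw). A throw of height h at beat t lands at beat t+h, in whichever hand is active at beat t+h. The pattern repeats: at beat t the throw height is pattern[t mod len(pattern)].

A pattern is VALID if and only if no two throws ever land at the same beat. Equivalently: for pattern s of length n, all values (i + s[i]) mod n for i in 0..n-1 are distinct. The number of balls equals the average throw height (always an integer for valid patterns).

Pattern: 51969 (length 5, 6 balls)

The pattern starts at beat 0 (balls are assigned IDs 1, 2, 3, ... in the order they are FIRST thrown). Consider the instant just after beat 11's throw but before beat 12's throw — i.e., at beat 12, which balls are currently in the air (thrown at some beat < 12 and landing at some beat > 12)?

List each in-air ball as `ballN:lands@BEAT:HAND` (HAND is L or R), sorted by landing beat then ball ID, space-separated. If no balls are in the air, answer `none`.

Beat 0 (L): throw ball1 h=5 -> lands@5:R; in-air after throw: [b1@5:R]
Beat 1 (R): throw ball2 h=1 -> lands@2:L; in-air after throw: [b2@2:L b1@5:R]
Beat 2 (L): throw ball2 h=9 -> lands@11:R; in-air after throw: [b1@5:R b2@11:R]
Beat 3 (R): throw ball3 h=6 -> lands@9:R; in-air after throw: [b1@5:R b3@9:R b2@11:R]
Beat 4 (L): throw ball4 h=9 -> lands@13:R; in-air after throw: [b1@5:R b3@9:R b2@11:R b4@13:R]
Beat 5 (R): throw ball1 h=5 -> lands@10:L; in-air after throw: [b3@9:R b1@10:L b2@11:R b4@13:R]
Beat 6 (L): throw ball5 h=1 -> lands@7:R; in-air after throw: [b5@7:R b3@9:R b1@10:L b2@11:R b4@13:R]
Beat 7 (R): throw ball5 h=9 -> lands@16:L; in-air after throw: [b3@9:R b1@10:L b2@11:R b4@13:R b5@16:L]
Beat 8 (L): throw ball6 h=6 -> lands@14:L; in-air after throw: [b3@9:R b1@10:L b2@11:R b4@13:R b6@14:L b5@16:L]
Beat 9 (R): throw ball3 h=9 -> lands@18:L; in-air after throw: [b1@10:L b2@11:R b4@13:R b6@14:L b5@16:L b3@18:L]
Beat 10 (L): throw ball1 h=5 -> lands@15:R; in-air after throw: [b2@11:R b4@13:R b6@14:L b1@15:R b5@16:L b3@18:L]
Beat 11 (R): throw ball2 h=1 -> lands@12:L; in-air after throw: [b2@12:L b4@13:R b6@14:L b1@15:R b5@16:L b3@18:L]
Beat 12 (L): throw ball2 h=9 -> lands@21:R; in-air after throw: [b4@13:R b6@14:L b1@15:R b5@16:L b3@18:L b2@21:R]

Answer: ball4:lands@13:R ball6:lands@14:L ball1:lands@15:R ball5:lands@16:L ball3:lands@18:L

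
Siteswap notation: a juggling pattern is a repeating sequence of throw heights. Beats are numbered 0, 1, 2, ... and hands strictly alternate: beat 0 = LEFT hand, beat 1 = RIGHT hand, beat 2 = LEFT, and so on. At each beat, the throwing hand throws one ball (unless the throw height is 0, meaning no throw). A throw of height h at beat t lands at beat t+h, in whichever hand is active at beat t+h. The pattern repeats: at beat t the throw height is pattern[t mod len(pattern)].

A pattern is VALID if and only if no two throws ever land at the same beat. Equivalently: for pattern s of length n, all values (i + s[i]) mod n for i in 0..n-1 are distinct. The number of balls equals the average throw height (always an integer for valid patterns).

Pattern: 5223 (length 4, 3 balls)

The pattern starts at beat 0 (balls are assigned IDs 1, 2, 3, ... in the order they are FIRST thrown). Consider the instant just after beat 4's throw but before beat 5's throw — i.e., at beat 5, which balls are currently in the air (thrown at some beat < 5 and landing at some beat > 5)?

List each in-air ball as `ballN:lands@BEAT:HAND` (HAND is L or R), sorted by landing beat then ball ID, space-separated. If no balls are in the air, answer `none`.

Beat 0 (L): throw ball1 h=5 -> lands@5:R; in-air after throw: [b1@5:R]
Beat 1 (R): throw ball2 h=2 -> lands@3:R; in-air after throw: [b2@3:R b1@5:R]
Beat 2 (L): throw ball3 h=2 -> lands@4:L; in-air after throw: [b2@3:R b3@4:L b1@5:R]
Beat 3 (R): throw ball2 h=3 -> lands@6:L; in-air after throw: [b3@4:L b1@5:R b2@6:L]
Beat 4 (L): throw ball3 h=5 -> lands@9:R; in-air after throw: [b1@5:R b2@6:L b3@9:R]
Beat 5 (R): throw ball1 h=2 -> lands@7:R; in-air after throw: [b2@6:L b1@7:R b3@9:R]

Answer: ball2:lands@6:L ball3:lands@9:R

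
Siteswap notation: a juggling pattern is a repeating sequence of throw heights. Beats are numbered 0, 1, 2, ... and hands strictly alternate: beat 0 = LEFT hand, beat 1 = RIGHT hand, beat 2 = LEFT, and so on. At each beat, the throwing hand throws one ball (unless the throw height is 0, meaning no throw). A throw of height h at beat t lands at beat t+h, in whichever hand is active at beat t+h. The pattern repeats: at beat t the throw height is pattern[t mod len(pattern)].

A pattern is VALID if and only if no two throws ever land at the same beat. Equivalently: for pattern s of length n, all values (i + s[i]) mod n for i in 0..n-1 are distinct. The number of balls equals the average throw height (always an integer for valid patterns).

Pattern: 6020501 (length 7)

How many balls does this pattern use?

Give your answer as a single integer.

Answer: 2

Derivation:
Pattern = [6, 0, 2, 0, 5, 0, 1], length n = 7
  position 0: throw height = 6, running sum = 6
  position 1: throw height = 0, running sum = 6
  position 2: throw height = 2, running sum = 8
  position 3: throw height = 0, running sum = 8
  position 4: throw height = 5, running sum = 13
  position 5: throw height = 0, running sum = 13
  position 6: throw height = 1, running sum = 14
Total sum = 14; balls = sum / n = 14 / 7 = 2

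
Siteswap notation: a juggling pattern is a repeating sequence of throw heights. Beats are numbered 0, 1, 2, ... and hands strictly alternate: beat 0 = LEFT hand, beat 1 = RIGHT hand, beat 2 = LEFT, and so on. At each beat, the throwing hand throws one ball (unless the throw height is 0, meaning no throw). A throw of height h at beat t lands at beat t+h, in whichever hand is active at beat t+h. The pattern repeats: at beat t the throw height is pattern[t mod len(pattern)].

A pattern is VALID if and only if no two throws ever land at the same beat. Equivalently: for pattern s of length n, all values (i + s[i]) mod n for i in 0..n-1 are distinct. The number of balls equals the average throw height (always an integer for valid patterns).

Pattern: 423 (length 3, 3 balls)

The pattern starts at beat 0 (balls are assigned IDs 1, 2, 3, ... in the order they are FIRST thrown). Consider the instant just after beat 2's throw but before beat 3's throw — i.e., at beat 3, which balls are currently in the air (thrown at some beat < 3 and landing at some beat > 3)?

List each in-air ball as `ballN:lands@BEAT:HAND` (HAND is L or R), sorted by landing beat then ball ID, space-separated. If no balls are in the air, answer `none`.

Beat 0 (L): throw ball1 h=4 -> lands@4:L; in-air after throw: [b1@4:L]
Beat 1 (R): throw ball2 h=2 -> lands@3:R; in-air after throw: [b2@3:R b1@4:L]
Beat 2 (L): throw ball3 h=3 -> lands@5:R; in-air after throw: [b2@3:R b1@4:L b3@5:R]
Beat 3 (R): throw ball2 h=4 -> lands@7:R; in-air after throw: [b1@4:L b3@5:R b2@7:R]

Answer: ball1:lands@4:L ball3:lands@5:R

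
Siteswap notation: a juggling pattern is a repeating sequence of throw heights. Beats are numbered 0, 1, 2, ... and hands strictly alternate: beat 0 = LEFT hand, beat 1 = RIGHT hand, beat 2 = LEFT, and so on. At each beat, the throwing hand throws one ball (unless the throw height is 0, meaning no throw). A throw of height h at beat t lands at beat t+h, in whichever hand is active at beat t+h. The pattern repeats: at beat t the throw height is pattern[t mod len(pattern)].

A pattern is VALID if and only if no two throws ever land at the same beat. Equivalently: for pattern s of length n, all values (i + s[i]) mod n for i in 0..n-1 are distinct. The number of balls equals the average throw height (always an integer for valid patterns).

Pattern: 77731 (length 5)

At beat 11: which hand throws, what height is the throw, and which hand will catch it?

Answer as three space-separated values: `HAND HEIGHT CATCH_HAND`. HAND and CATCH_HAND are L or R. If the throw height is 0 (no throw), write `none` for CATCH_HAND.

Answer: R 7 L

Derivation:
Beat 11: 11 mod 2 = 1, so hand = R
Throw height = pattern[11 mod 5] = pattern[1] = 7
Lands at beat 11+7=18, 18 mod 2 = 0, so catch hand = L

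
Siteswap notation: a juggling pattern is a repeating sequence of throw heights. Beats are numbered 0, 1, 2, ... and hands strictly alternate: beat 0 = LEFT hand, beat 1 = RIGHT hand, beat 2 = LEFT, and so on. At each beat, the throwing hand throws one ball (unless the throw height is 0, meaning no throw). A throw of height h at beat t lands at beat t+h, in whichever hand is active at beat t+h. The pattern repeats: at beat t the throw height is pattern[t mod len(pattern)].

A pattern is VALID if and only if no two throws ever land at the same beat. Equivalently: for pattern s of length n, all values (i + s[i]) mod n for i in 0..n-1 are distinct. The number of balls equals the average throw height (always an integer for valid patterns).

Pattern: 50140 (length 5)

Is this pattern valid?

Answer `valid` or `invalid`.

i=0: (i + s[i]) mod n = (0 + 5) mod 5 = 0
i=1: (i + s[i]) mod n = (1 + 0) mod 5 = 1
i=2: (i + s[i]) mod n = (2 + 1) mod 5 = 3
i=3: (i + s[i]) mod n = (3 + 4) mod 5 = 2
i=4: (i + s[i]) mod n = (4 + 0) mod 5 = 4
Residues: [0, 1, 3, 2, 4], distinct: True

Answer: valid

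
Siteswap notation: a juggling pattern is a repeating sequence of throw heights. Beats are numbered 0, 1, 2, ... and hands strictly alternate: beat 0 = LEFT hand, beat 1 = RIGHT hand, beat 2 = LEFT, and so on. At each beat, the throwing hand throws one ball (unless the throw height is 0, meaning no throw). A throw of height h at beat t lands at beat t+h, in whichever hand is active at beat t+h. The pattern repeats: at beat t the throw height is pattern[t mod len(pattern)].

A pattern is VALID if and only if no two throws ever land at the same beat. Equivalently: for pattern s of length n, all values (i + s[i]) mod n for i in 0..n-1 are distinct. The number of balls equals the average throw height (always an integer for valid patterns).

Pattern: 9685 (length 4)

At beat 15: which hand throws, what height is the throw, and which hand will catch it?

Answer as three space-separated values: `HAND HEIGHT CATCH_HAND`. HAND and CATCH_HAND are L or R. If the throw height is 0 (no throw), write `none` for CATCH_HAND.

Answer: R 5 L

Derivation:
Beat 15: 15 mod 2 = 1, so hand = R
Throw height = pattern[15 mod 4] = pattern[3] = 5
Lands at beat 15+5=20, 20 mod 2 = 0, so catch hand = L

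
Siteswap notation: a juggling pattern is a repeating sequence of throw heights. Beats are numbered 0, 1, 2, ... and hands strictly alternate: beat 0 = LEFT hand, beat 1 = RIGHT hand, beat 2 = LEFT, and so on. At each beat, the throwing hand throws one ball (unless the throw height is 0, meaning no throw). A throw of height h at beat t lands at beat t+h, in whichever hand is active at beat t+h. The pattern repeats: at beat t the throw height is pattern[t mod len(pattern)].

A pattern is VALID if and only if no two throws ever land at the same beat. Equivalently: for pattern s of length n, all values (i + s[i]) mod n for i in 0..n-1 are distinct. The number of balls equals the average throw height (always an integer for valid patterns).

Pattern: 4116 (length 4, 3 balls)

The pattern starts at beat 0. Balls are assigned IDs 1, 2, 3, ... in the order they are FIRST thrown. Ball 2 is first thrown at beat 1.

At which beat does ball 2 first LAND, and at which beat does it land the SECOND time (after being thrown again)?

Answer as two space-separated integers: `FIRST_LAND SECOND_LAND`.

Beat 0 (L): throw ball1 h=4 -> lands@4:L; in-air after throw: [b1@4:L]
Beat 1 (R): throw ball2 h=1 -> lands@2:L; in-air after throw: [b2@2:L b1@4:L]
Beat 2 (L): throw ball2 h=1 -> lands@3:R; in-air after throw: [b2@3:R b1@4:L]
Beat 3 (R): throw ball2 h=6 -> lands@9:R; in-air after throw: [b1@4:L b2@9:R]
Ball 2: thrown@1 h=1 -> first land @2; rethrown@2 h=1 -> second land @3

Answer: 2 3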